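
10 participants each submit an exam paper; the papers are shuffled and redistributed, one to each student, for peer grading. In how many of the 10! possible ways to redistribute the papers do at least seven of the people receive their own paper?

286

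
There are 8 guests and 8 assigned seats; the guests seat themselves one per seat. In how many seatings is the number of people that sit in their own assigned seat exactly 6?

Choose which 6 of the 8 are fixed: C(8,6) = 28.
The remaining 2 must be deranged: !2 = 1.
Total: 28 × 1 = 28.

28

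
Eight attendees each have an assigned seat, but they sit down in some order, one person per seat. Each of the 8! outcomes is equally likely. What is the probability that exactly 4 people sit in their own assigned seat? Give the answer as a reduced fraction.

Favorable outcomes: C(8,4)·!4 = 70·9 = 630.
Total outcomes: 8! = 40320.
Probability = 630/40320 = 1/64.

1/64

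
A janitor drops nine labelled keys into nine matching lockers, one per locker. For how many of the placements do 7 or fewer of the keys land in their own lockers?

# with exactly i fixed is C(9,i)·!(9-i); sum over i=0..7:
  i=0: C(9,0)·!9 = 1·133496 = 133496
  i=1: C(9,1)·!8 = 9·14833 = 133497
  i=2: C(9,2)·!7 = 36·1854 = 66744
  i=3: C(9,3)·!6 = 84·265 = 22260
  i=4: C(9,4)·!5 = 126·44 = 5544
  i=5: C(9,5)·!4 = 126·9 = 1134
  i=6: C(9,6)·!3 = 84·2 = 168
  i=7: C(9,7)·!2 = 36·1 = 36
Total = 362879.

362879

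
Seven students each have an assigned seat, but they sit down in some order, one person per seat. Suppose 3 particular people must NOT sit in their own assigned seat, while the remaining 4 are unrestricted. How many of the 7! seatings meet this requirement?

3216

Inclusion-exclusion on the 3 forbidden self-matches:
Σ_{j=0}^{3} (-1)^j C(3,j)(7-j)!
= C(3,0)·7! - C(3,1)·6! + C(3,2)·5! - C(3,3)·4!
= 5040 - 2160 + 360 - 24
= 3216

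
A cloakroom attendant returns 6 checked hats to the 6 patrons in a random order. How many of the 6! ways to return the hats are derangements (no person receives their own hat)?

Recurrence: !6 = 6·!5 + (-1)^6.
!6 = 6·44 + 1 = 265

265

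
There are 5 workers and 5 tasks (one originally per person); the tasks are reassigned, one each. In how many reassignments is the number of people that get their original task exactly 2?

Choose which 2 of the 5 are fixed: C(5,2) = 10.
The remaining 3 must be deranged: !3 = 2.
Total: 10 × 2 = 20.

20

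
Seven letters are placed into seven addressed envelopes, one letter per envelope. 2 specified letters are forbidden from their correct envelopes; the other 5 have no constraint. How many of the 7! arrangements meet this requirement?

3720

Let A_j be the event that the j-th constrained one is fixed. By inclusion-exclusion over the 2 events:
Σ_{j=0}^{2} (-1)^j C(2,j)(7-j)!
= C(2,0)·7! - C(2,1)·6! + C(2,2)·5!
= 5040 - 1440 + 120
= 3720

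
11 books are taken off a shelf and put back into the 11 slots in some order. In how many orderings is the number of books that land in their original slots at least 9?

56

# with exactly i fixed is C(11,i)·!(11-i); sum over i=9..11:
  i=9: C(11,9)·!2 = 55·1 = 55
  i=10: C(11,10)·!1 = 11·0 = 0
  i=11: C(11,11)·!0 = 1·1 = 1
Total = 56.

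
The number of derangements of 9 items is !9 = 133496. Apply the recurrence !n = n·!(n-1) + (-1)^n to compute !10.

1334961

!10 = 10·133496 + 1 = 1334961.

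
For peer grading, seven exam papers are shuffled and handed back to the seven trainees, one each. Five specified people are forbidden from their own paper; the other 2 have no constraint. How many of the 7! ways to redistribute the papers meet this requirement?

Inclusion-exclusion on the 5 forbidden self-matches:
Σ_{j=0}^{5} (-1)^j C(5,j)(7-j)!
= C(5,0)·7! - C(5,1)·6! + C(5,2)·5! - C(5,3)·4! + C(5,4)·3! - C(5,5)·2!
= 5040 - 3600 + 1200 - 240 + 30 - 2
= 2428

2428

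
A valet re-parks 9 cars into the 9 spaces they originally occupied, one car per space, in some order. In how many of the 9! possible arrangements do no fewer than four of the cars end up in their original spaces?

6883

# with exactly i fixed is C(9,i)·!(9-i); sum over i=4..9:
  i=4: C(9,4)·!5 = 126·44 = 5544
  i=5: C(9,5)·!4 = 126·9 = 1134
  i=6: C(9,6)·!3 = 84·2 = 168
  i=7: C(9,7)·!2 = 36·1 = 36
  i=8: C(9,8)·!1 = 9·0 = 0
  i=9: C(9,9)·!0 = 1·1 = 1
Total = 6883.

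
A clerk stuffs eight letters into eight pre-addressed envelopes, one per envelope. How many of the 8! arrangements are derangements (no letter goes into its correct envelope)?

14833

The subfactorial !8 = [8!/e] (nearest integer).
8! = 40320, and 40320/e ≈ 14832.90, so !8 = 14833.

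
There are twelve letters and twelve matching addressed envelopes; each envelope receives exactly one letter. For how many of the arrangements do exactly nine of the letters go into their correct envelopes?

Choose which 9 of the 12 are fixed: C(12,9) = 220.
The remaining 3 must be deranged: !3 = 2.
Total: 220 × 2 = 440.

440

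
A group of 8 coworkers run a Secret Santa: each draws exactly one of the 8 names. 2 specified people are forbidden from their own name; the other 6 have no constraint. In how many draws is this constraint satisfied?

Let A_j be the event that the j-th constrained one is fixed. By inclusion-exclusion over the 2 events:
Σ_{j=0}^{2} (-1)^j C(2,j)(8-j)!
= C(2,0)·8! - C(2,1)·7! + C(2,2)·6!
= 40320 - 10080 + 720
= 30960

30960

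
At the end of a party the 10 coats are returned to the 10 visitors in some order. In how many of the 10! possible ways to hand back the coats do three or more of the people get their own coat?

291394

Sum C(10,i)·!(10-i) for i = 3..10:
  i=3: C(10,3)·!7 = 120·1854 = 222480
  i=4: C(10,4)·!6 = 210·265 = 55650
  i=5: C(10,5)·!5 = 252·44 = 11088
  i=6: C(10,6)·!4 = 210·9 = 1890
  i=7: C(10,7)·!3 = 120·2 = 240
  i=8: C(10,8)·!2 = 45·1 = 45
  i=9: C(10,9)·!1 = 10·0 = 0
  i=10: C(10,10)·!0 = 1·1 = 1
Total = 291394.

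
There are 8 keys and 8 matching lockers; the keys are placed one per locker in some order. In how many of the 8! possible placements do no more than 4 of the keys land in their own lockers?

# with exactly i fixed is C(8,i)·!(8-i); sum over i=0..4:
  i=0: C(8,0)·!8 = 1·14833 = 14833
  i=1: C(8,1)·!7 = 8·1854 = 14832
  i=2: C(8,2)·!6 = 28·265 = 7420
  i=3: C(8,3)·!5 = 56·44 = 2464
  i=4: C(8,4)·!4 = 70·9 = 630
Total = 40179.

40179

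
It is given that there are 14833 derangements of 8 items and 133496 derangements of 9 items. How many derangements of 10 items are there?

1334961

D_10 = (10-1)·(D_9 + D_8) = 9·(133496 + 14833) = 9·148329 = 1334961.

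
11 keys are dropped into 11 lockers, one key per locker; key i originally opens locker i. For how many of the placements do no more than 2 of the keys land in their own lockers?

# with exactly i fixed is C(11,i)·!(11-i); sum over i=0..2:
  i=0: C(11,0)·!11 = 1·14684570 = 14684570
  i=1: C(11,1)·!10 = 11·1334961 = 14684571
  i=2: C(11,2)·!9 = 55·133496 = 7342280
Total = 36711421.

36711421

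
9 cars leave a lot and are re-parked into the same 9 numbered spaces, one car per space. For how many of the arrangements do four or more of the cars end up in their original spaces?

6883

# with exactly i fixed is C(9,i)·!(9-i); sum over i=4..9:
  i=4: C(9,4)·!5 = 126·44 = 5544
  i=5: C(9,5)·!4 = 126·9 = 1134
  i=6: C(9,6)·!3 = 84·2 = 168
  i=7: C(9,7)·!2 = 36·1 = 36
  i=8: C(9,8)·!1 = 9·0 = 0
  i=9: C(9,9)·!0 = 1·1 = 1
Total = 6883.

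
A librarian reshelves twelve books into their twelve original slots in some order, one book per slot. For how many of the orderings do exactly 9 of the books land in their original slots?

440

Pick the 9 fixed positions: C(12,9) = 220 ways.
The other 3 form a derangement: !3 = 2.
Total: 220 × 2 = 440.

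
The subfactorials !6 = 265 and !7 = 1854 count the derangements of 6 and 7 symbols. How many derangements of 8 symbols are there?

14833

!8 = (8-1)·(!7 + !6) = 7·(1854 + 265) = 7·2119 = 14833.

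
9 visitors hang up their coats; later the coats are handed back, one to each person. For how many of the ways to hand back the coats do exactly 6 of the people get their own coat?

Pick the 6 fixed positions: C(9,6) = 84 ways.
The remaining 3 must be deranged: !3 = 2.
Total: 84 × 2 = 168.

168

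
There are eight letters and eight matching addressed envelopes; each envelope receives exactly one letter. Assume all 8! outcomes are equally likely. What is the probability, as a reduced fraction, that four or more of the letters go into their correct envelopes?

257/13440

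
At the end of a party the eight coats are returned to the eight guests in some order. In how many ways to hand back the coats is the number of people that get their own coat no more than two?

# with exactly i fixed is C(8,i)·!(8-i); sum over i=0..2:
  i=0: C(8,0)·!8 = 1·14833 = 14833
  i=1: C(8,1)·!7 = 8·1854 = 14832
  i=2: C(8,2)·!6 = 28·265 = 7420
Total = 37085.

37085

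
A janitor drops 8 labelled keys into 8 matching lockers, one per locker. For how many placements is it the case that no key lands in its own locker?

14833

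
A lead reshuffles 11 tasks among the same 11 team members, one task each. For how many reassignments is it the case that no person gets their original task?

14684570

Use !n = n·!(n-1) + (-1)^n.
!11 = 11·1334961 - 1 = 14684570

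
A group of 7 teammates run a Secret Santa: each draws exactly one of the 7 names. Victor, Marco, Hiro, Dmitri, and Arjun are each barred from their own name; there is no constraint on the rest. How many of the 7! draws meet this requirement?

2428

Inclusion-exclusion on the 5 forbidden self-matches:
Σ_{j=0}^{5} (-1)^j C(5,j)(7-j)!
= C(5,0)·7! - C(5,1)·6! + C(5,2)·5! - C(5,3)·4! + C(5,4)·3! - C(5,5)·2!
= 5040 - 3600 + 1200 - 240 + 30 - 2
= 2428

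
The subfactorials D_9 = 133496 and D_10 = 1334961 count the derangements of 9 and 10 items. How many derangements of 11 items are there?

14684570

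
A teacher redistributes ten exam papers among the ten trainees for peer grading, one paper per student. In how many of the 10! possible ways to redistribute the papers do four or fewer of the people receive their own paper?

3615536

Sum C(10,i)·!(10-i) for i = 0..4:
  i=0: C(10,0)·!10 = 1·1334961 = 1334961
  i=1: C(10,1)·!9 = 10·133496 = 1334960
  i=2: C(10,2)·!8 = 45·14833 = 667485
  i=3: C(10,3)·!7 = 120·1854 = 222480
  i=4: C(10,4)·!6 = 210·265 = 55650
Total = 3615536.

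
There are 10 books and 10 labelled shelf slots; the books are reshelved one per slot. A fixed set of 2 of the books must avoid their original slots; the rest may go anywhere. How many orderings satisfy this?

2943360

Inclusion-exclusion on the 2 forbidden self-matches:
Σ_{j=0}^{2} (-1)^j C(2,j)(10-j)!
= C(2,0)·10! - C(2,1)·9! + C(2,2)·8!
= 3628800 - 725760 + 40320
= 2943360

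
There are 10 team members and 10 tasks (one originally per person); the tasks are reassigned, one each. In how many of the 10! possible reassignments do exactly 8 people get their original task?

45

Choose which 8 of the 10 are fixed: C(10,8) = 45.
The remaining 2 must be deranged: !2 = 1.
Total: 45 × 1 = 45.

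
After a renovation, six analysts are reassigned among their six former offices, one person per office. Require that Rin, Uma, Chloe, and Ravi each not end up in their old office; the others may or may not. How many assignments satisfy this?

362

Let A_j be the event that the j-th constrained one is fixed. By inclusion-exclusion over the 4 events:
Σ_{j=0}^{4} (-1)^j C(4,j)(6-j)!
= C(4,0)·6! - C(4,1)·5! + C(4,2)·4! - C(4,3)·3! + C(4,4)·2!
= 720 - 480 + 144 - 24 + 2
= 362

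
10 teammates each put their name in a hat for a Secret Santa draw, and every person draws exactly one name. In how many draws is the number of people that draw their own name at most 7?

3628754

# with exactly i fixed is C(10,i)·!(10-i); sum over i=0..7:
  i=0: C(10,0)·!10 = 1·1334961 = 1334961
  i=1: C(10,1)·!9 = 10·133496 = 1334960
  i=2: C(10,2)·!8 = 45·14833 = 667485
  i=3: C(10,3)·!7 = 120·1854 = 222480
  i=4: C(10,4)·!6 = 210·265 = 55650
  i=5: C(10,5)·!5 = 252·44 = 11088
  i=6: C(10,6)·!4 = 210·9 = 1890
  i=7: C(10,7)·!3 = 120·2 = 240
Total = 3628754.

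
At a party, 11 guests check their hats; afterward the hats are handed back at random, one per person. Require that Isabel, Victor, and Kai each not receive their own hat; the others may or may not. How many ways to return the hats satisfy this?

Inclusion-exclusion on the 3 forbidden self-matches:
Σ_{j=0}^{3} (-1)^j C(3,j)(11-j)!
= C(3,0)·11! - C(3,1)·10! + C(3,2)·9! - C(3,3)·8!
= 39916800 - 10886400 + 1088640 - 40320
= 30078720

30078720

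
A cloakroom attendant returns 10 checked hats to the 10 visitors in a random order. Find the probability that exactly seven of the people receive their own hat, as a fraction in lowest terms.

Favorable outcomes: C(10,7)·!3 = 120·2 = 240.
Total outcomes: 10! = 3628800.
Probability = 240/3628800 = 1/15120.

1/15120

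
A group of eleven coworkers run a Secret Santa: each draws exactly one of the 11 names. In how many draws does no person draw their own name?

14684570

!11 = 11! · Σ_{k=0}^{11} (-1)^k/k!
= 11! - 11!/1! + 11!/2! - 11!/3! + 11!/4! - 11!/5! + 11!/6! - 11!/7! + 11!/8! - 11!/9! + 11!/10! - 11!/11!
= 39916800 - 39916800 + 19958400 - 6652800 + 1663200 - 332640 + 55440 - 7920 + 990 - 110 + 11 - 1
= 14684570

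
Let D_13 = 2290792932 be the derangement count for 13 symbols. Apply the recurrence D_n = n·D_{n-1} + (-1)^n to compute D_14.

32071101049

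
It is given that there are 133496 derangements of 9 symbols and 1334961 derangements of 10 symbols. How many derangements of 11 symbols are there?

14684570

D_11 = (11-1)·(D_10 + D_9) = 10·(1334961 + 133496) = 10·1468457 = 14684570.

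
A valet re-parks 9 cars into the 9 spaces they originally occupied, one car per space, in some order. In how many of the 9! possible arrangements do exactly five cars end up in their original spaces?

1134

Choose which 5 of the 9 are fixed: C(9,5) = 126.
The remaining 4 must be deranged: !4 = 9.
Total: 126 × 9 = 1134.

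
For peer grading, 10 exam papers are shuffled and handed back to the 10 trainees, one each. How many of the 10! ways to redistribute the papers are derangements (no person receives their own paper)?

Recurrence: !10 = 10·!9 + (-1)^10.
!10 = 10·133496 + 1 = 1334961

1334961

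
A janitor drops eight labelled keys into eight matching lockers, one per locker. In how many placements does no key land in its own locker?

Recurrence: !8 = 7·(!7 + !6).
!8 = 7·(1854 + 265) = 7·2119 = 14833

14833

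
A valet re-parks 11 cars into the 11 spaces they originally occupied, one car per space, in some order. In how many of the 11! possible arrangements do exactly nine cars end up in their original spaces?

55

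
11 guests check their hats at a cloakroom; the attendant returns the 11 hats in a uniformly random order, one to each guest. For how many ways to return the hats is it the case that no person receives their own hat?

14684570

Use !n = n·!(n-1) + (-1)^n.
!11 = 11·1334961 - 1 = 14684570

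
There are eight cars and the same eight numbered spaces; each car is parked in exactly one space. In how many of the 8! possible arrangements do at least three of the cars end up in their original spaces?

3235

Sum C(8,i)·!(8-i) for i = 3..8:
  i=3: C(8,3)·!5 = 56·44 = 2464
  i=4: C(8,4)·!4 = 70·9 = 630
  i=5: C(8,5)·!3 = 56·2 = 112
  i=6: C(8,6)·!2 = 28·1 = 28
  i=7: C(8,7)·!1 = 8·0 = 0
  i=8: C(8,8)·!0 = 1·1 = 1
Total = 3235.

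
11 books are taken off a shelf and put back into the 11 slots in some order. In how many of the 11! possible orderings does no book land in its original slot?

14684570

!11 = 11! · Σ_{k=0}^{11} (-1)^k/k!
= 11! - 11!/1! + 11!/2! - 11!/3! + 11!/4! - 11!/5! + 11!/6! - 11!/7! + 11!/8! - 11!/9! + 11!/10! - 11!/11!
= 39916800 - 39916800 + 19958400 - 6652800 + 1663200 - 332640 + 55440 - 7920 + 990 - 110 + 11 - 1
= 14684570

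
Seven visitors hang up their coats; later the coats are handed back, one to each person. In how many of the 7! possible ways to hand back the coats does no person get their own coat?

1854

The subfactorial !7 = [7!/e] (nearest integer).
7! = 5040, and 5040/e ≈ 1854.11, so !7 = 1854.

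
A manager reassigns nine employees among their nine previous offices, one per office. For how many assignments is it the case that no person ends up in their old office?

133496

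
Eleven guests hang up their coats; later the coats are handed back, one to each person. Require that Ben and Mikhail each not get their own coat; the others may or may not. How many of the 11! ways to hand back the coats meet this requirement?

Let A_j be the event that the j-th constrained one is fixed. By inclusion-exclusion over the 2 events:
Σ_{j=0}^{2} (-1)^j C(2,j)(11-j)!
= C(2,0)·11! - C(2,1)·10! + C(2,2)·9!
= 39916800 - 7257600 + 362880
= 33022080

33022080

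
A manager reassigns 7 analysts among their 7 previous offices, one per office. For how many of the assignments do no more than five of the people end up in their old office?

5039

# with exactly i fixed is C(7,i)·!(7-i); sum over i=0..5:
  i=0: C(7,0)·!7 = 1·1854 = 1854
  i=1: C(7,1)·!6 = 7·265 = 1855
  i=2: C(7,2)·!5 = 21·44 = 924
  i=3: C(7,3)·!4 = 35·9 = 315
  i=4: C(7,4)·!3 = 35·2 = 70
  i=5: C(7,5)·!2 = 21·1 = 21
Total = 5039.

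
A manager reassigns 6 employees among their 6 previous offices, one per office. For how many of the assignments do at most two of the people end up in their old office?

664

Sum C(6,i)·!(6-i) for i = 0..2:
  i=0: C(6,0)·!6 = 1·265 = 265
  i=1: C(6,1)·!5 = 6·44 = 264
  i=2: C(6,2)·!4 = 15·9 = 135
Total = 664.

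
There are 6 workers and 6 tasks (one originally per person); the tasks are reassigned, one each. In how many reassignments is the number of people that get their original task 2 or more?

191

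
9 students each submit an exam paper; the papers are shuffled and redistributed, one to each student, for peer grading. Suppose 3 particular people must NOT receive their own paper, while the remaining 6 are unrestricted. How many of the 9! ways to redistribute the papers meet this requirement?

Inclusion-exclusion on the 3 forbidden self-matches:
Σ_{j=0}^{3} (-1)^j C(3,j)(9-j)!
= C(3,0)·9! - C(3,1)·8! + C(3,2)·7! - C(3,3)·6!
= 362880 - 120960 + 15120 - 720
= 256320

256320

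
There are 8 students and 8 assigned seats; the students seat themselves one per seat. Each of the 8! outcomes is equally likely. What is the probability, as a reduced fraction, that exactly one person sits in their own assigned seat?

Favorable outcomes: C(8,1)·!7 = 8·1854 = 14832.
Total outcomes: 8! = 40320.
Probability = 14832/40320 = 103/280.

103/280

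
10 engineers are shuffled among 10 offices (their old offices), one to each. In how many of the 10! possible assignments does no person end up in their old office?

1334961

!10 is the nearest integer to 10!/e.
10! = 3628800, and 3628800/e ≈ 1334960.92, so !10 = 1334961.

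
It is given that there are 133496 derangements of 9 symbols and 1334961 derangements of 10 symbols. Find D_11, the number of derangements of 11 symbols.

14684570

D_11 = (11-1)·(D_10 + D_9) = 10·(1334961 + 133496) = 10·1468457 = 14684570.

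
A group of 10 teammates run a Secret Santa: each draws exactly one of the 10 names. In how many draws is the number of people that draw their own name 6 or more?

2176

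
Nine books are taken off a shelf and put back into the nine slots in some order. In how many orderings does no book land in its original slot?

The subfactorial !9 = [9!/e] (nearest integer).
9! = 362880, and 362880/e ≈ 133496.09, so !9 = 133496.

133496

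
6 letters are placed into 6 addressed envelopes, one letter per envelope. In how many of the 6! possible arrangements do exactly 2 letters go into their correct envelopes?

Choose which 2 of the 6 are fixed: C(6,2) = 15.
The remaining 4 must be deranged: !4 = 9.
Total: 15 × 9 = 135.

135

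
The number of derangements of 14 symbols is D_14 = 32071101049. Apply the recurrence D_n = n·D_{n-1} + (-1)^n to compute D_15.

481066515734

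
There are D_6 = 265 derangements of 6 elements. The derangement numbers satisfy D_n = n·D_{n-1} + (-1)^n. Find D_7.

1854

D_7 = 7·265 - 1 = 1854.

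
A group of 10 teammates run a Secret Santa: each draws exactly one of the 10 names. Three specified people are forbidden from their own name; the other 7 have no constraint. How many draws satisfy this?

Let A_j be the event that the j-th constrained one is fixed. By inclusion-exclusion over the 3 events:
Σ_{j=0}^{3} (-1)^j C(3,j)(10-j)!
= C(3,0)·10! - C(3,1)·9! + C(3,2)·8! - C(3,3)·7!
= 3628800 - 1088640 + 120960 - 5040
= 2656080

2656080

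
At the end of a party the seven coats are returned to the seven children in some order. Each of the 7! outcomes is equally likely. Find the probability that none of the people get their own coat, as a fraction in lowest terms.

103/280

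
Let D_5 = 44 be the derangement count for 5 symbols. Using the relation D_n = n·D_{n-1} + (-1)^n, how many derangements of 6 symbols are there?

D_6 = 6·44 + 1 = 265.

265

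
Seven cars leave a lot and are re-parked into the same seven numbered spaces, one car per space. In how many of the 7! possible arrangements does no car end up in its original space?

Use !n = n·!(n-1) + (-1)^n.
!7 = 7·265 - 1 = 1854

1854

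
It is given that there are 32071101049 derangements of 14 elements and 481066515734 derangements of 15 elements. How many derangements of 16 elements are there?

7697064251745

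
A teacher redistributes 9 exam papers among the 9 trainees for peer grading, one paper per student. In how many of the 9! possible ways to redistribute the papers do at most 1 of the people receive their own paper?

Sum C(9,i)·!(9-i) for i = 0..1:
  i=0: C(9,0)·!9 = 1·133496 = 133496
  i=1: C(9,1)·!8 = 9·14833 = 133497
Total = 266993.

266993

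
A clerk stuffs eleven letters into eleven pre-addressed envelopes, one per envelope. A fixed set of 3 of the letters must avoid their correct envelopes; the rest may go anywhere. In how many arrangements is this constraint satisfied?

Let A_j be the event that the j-th constrained one is fixed. By inclusion-exclusion over the 3 events:
Σ_{j=0}^{3} (-1)^j C(3,j)(11-j)!
= C(3,0)·11! - C(3,1)·10! + C(3,2)·9! - C(3,3)·8!
= 39916800 - 10886400 + 1088640 - 40320
= 30078720

30078720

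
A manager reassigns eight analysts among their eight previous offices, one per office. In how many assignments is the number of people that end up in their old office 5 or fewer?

# with exactly i fixed is C(8,i)·!(8-i); sum over i=0..5:
  i=0: C(8,0)·!8 = 1·14833 = 14833
  i=1: C(8,1)·!7 = 8·1854 = 14832
  i=2: C(8,2)·!6 = 28·265 = 7420
  i=3: C(8,3)·!5 = 56·44 = 2464
  i=4: C(8,4)·!4 = 70·9 = 630
  i=5: C(8,5)·!3 = 56·2 = 112
Total = 40291.

40291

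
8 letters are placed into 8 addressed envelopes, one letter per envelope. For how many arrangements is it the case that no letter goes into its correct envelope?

14833

Use !n = (n-1)(!(n-1) + !(n-2)).
!8 = 7·(1854 + 265) = 7·2119 = 14833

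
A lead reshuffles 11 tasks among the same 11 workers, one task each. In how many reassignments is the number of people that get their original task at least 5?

146114

# with exactly i fixed is C(11,i)·!(11-i); sum over i=5..11:
  i=5: C(11,5)·!6 = 462·265 = 122430
  i=6: C(11,6)·!5 = 462·44 = 20328
  i=7: C(11,7)·!4 = 330·9 = 2970
  i=8: C(11,8)·!3 = 165·2 = 330
  i=9: C(11,9)·!2 = 55·1 = 55
  i=10: C(11,10)·!1 = 11·0 = 0
  i=11: C(11,11)·!0 = 1·1 = 1
Total = 146114.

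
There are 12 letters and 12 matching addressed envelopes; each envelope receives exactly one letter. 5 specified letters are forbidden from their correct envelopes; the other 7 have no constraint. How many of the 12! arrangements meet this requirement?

312273360

Inclusion-exclusion on the 5 forbidden self-matches:
Σ_{j=0}^{5} (-1)^j C(5,j)(12-j)!
= C(5,0)·12! - C(5,1)·11! + C(5,2)·10! - C(5,3)·9! + C(5,4)·8! - C(5,5)·7!
= 479001600 - 199584000 + 36288000 - 3628800 + 201600 - 5040
= 312273360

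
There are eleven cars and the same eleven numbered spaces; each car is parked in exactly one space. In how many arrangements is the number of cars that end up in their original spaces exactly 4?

Choose which 4 of the 11 are fixed: C(11,4) = 330.
The other 7 form a derangement: !7 = 1854.
Total: 330 × 1854 = 611820.

611820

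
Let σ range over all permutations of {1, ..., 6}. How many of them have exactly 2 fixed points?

135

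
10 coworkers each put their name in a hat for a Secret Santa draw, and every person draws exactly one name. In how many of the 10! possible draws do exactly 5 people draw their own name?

Pick the 5 fixed positions: C(10,5) = 252 ways.
The remaining 5 must be deranged: !5 = 44.
Total: 252 × 44 = 11088.

11088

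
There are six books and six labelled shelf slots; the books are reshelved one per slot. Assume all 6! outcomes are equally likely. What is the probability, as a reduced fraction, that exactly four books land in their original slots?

Favorable outcomes: C(6,4)·!2 = 15·1 = 15.
Total outcomes: 6! = 720.
Probability = 15/720 = 1/48.

1/48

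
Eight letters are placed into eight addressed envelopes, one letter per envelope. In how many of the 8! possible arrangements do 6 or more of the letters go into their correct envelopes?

Sum C(8,i)·!(8-i) for i = 6..8:
  i=6: C(8,6)·!2 = 28·1 = 28
  i=7: C(8,7)·!1 = 8·0 = 0
  i=8: C(8,8)·!0 = 1·1 = 1
Total = 29.

29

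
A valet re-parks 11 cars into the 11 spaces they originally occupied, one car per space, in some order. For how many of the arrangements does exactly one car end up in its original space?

14684571

Pick the single fixed position: C(11,1) = 11 ways.
The remaining 10 must be deranged: !10 = 1334961.
Total: 11 × 1334961 = 14684571.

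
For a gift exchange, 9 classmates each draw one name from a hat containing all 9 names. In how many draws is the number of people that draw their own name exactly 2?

Choose which 2 of the 9 are fixed: C(9,2) = 36.
The remaining 7 must be deranged: !7 = 1854.
Total: 36 × 1854 = 66744.

66744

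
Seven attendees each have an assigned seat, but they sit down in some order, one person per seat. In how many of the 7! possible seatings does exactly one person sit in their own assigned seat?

1855

Pick the single fixed position: C(7,1) = 7 ways.
The other 6 form a derangement: !6 = 265.
Total: 7 × 265 = 1855.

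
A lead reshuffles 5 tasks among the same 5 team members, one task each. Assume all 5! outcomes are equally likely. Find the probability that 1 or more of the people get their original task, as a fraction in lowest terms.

19/30

Favorable outcomes: Σ_{i≥1} C(5,i)·!(5-i) = 5·9 + 10·2 + 10·1 + 5·0 + 1·1 = 76.
Total outcomes: 5! = 120.
Probability = 76/120 = 19/30.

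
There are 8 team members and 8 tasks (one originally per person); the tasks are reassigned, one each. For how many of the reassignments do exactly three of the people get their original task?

2464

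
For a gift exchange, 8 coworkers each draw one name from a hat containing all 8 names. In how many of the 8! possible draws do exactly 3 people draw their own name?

2464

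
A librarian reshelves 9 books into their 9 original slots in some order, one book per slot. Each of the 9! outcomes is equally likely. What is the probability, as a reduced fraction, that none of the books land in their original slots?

16687/45360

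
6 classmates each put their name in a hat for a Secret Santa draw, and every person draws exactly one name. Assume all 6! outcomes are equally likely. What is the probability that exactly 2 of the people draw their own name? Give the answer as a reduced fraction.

3/16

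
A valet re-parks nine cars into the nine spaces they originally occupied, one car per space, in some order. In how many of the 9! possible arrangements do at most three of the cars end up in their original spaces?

355997

Sum C(9,i)·!(9-i) for i = 0..3:
  i=0: C(9,0)·!9 = 1·133496 = 133496
  i=1: C(9,1)·!8 = 9·14833 = 133497
  i=2: C(9,2)·!7 = 36·1854 = 66744
  i=3: C(9,3)·!6 = 84·265 = 22260
Total = 355997.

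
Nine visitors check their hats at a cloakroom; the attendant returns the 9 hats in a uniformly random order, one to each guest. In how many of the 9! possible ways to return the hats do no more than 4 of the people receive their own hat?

361541

Sum C(9,i)·!(9-i) for i = 0..4:
  i=0: C(9,0)·!9 = 1·133496 = 133496
  i=1: C(9,1)·!8 = 9·14833 = 133497
  i=2: C(9,2)·!7 = 36·1854 = 66744
  i=3: C(9,3)·!6 = 84·265 = 22260
  i=4: C(9,4)·!5 = 126·44 = 5544
Total = 361541.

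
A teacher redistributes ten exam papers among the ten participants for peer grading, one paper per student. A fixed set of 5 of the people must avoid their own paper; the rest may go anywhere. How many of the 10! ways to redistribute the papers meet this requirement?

Inclusion-exclusion on the 5 forbidden self-matches:
Σ_{j=0}^{5} (-1)^j C(5,j)(10-j)!
= C(5,0)·10! - C(5,1)·9! + C(5,2)·8! - C(5,3)·7! + C(5,4)·6! - C(5,5)·5!
= 3628800 - 1814400 + 403200 - 50400 + 3600 - 120
= 2170680

2170680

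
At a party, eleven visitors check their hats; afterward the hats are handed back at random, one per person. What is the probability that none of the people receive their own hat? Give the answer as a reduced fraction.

1468457/3991680

Favorable outcomes: !11 = 14684570.
Total outcomes: 11! = 39916800.
Probability = 14684570/39916800 = 1468457/3991680.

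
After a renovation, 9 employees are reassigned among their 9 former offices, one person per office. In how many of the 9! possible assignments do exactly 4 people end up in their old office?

5544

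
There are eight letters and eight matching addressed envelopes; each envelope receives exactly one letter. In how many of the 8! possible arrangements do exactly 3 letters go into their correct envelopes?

Pick the 3 fixed positions: C(8,3) = 56 ways.
The remaining 5 must be deranged: !5 = 44.
Total: 56 × 44 = 2464.

2464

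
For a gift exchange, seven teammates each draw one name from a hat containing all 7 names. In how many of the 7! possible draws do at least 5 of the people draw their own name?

Sum C(7,i)·!(7-i) for i = 5..7:
  i=5: C(7,5)·!2 = 21·1 = 21
  i=6: C(7,6)·!1 = 7·0 = 0
  i=7: C(7,7)·!0 = 1·1 = 1
Total = 22.

22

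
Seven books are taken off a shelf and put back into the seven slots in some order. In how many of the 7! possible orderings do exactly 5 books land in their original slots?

21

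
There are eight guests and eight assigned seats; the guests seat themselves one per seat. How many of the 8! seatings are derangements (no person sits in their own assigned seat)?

14833

!8 = 8! · Σ_{k=0}^{8} (-1)^k/k!
= 8! - 8!/1! + 8!/2! - 8!/3! + 8!/4! - 8!/5! + 8!/6! - 8!/7! + 8!/8!
= 40320 - 40320 + 20160 - 6720 + 1680 - 336 + 56 - 8 + 1
= 14833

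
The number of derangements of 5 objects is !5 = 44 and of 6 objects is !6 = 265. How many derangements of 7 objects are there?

!7 = (7-1)·(!6 + !5) = 6·(265 + 44) = 6·309 = 1854.

1854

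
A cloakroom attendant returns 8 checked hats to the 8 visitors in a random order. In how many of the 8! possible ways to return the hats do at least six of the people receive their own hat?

29

Sum C(8,i)·!(8-i) for i = 6..8:
  i=6: C(8,6)·!2 = 28·1 = 28
  i=7: C(8,7)·!1 = 8·0 = 0
  i=8: C(8,8)·!0 = 1·1 = 1
Total = 29.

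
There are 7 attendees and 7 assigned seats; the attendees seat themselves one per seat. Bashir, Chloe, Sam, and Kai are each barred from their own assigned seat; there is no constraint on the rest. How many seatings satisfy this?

2790

Let A_j be the event that the j-th constrained one is fixed. By inclusion-exclusion over the 4 events:
Σ_{j=0}^{4} (-1)^j C(4,j)(7-j)!
= C(4,0)·7! - C(4,1)·6! + C(4,2)·5! - C(4,3)·4! + C(4,4)·3!
= 5040 - 2880 + 720 - 96 + 6
= 2790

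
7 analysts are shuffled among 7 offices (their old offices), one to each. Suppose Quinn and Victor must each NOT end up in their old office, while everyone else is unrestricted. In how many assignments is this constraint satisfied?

3720

Let A_j be the event that the j-th constrained one is fixed. By inclusion-exclusion over the 2 events:
Σ_{j=0}^{2} (-1)^j C(2,j)(7-j)!
= C(2,0)·7! - C(2,1)·6! + C(2,2)·5!
= 5040 - 1440 + 120
= 3720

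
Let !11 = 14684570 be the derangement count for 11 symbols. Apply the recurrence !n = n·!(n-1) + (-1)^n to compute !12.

!12 = 12·14684570 + 1 = 176214841.

176214841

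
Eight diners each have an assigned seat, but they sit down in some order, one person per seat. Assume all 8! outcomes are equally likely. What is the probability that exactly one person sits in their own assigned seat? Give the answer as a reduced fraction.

103/280

Favorable outcomes: C(8,1)·!7 = 8·1854 = 14832.
Total outcomes: 8! = 40320.
Probability = 14832/40320 = 103/280.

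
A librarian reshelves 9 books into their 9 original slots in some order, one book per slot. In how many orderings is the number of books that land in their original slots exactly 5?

1134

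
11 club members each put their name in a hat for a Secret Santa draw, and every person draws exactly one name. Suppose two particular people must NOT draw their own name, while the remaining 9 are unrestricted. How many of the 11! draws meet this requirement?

33022080

Inclusion-exclusion on the 2 forbidden self-matches:
Σ_{j=0}^{2} (-1)^j C(2,j)(11-j)!
= C(2,0)·11! - C(2,1)·10! + C(2,2)·9!
= 39916800 - 7257600 + 362880
= 33022080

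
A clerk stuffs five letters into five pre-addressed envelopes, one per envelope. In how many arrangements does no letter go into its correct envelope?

!5 is the nearest integer to 5!/e.
5! = 120, and 120/e ≈ 44.15, so !5 = 44.

44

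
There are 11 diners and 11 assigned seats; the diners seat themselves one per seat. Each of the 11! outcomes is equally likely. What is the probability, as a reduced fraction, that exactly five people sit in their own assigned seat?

53/17280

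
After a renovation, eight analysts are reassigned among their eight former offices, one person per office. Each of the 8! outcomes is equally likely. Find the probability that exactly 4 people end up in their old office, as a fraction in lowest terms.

Favorable outcomes: C(8,4)·!4 = 70·9 = 630.
Total outcomes: 8! = 40320.
Probability = 630/40320 = 1/64.

1/64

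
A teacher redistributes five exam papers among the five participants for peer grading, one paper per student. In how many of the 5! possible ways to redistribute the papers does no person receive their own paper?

!5 = 5! · Σ_{k=0}^{5} (-1)^k/k!
= 5! - 5!/1! + 5!/2! - 5!/3! + 5!/4! - 5!/5!
= 120 - 120 + 60 - 20 + 5 - 1
= 44

44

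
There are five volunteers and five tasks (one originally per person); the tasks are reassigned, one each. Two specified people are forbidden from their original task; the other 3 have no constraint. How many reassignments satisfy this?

Let A_j be the event that the j-th constrained one is fixed. By inclusion-exclusion over the 2 events:
Σ_{j=0}^{2} (-1)^j C(2,j)(5-j)!
= C(2,0)·5! - C(2,1)·4! + C(2,2)·3!
= 120 - 48 + 6
= 78

78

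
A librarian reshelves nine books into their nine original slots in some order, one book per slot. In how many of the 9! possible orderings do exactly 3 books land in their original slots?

22260

Pick the 3 fixed positions: C(9,3) = 84 ways.
The other 6 form a derangement: !6 = 265.
Total: 84 × 265 = 22260.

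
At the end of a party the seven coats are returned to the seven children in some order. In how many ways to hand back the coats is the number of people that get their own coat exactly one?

Choose which one of the 7 is fixed: C(7,1) = 7.
The remaining 6 must be deranged: !6 = 265.
Total: 7 × 265 = 1855.

1855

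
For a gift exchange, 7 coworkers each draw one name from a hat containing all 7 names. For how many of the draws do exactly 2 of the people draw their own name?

924

Choose which 2 of the 7 are fixed: C(7,2) = 21.
The remaining 5 must be deranged: !5 = 44.
Total: 21 × 44 = 924.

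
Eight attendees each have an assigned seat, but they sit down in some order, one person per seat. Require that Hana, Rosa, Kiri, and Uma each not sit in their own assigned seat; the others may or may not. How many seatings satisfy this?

24024

Inclusion-exclusion on the 4 forbidden self-matches:
Σ_{j=0}^{4} (-1)^j C(4,j)(8-j)!
= C(4,0)·8! - C(4,1)·7! + C(4,2)·6! - C(4,3)·5! + C(4,4)·4!
= 40320 - 20160 + 4320 - 480 + 24
= 24024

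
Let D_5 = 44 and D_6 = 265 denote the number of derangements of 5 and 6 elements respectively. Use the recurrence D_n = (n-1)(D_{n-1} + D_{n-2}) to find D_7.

1854

D_7 = (7-1)·(D_6 + D_5) = 6·(265 + 44) = 6·309 = 1854.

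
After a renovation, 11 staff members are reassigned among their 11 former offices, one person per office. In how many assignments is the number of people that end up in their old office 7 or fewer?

39916414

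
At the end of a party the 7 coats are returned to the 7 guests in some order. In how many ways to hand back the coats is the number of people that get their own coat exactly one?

1855

Choose which one of the 7 is fixed: C(7,1) = 7.
The remaining 6 must be deranged: !6 = 265.
Total: 7 × 265 = 1855.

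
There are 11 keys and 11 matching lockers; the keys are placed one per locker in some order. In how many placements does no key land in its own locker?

14684570

Use !n = n·!(n-1) + (-1)^n.
!11 = 11·1334961 - 1 = 14684570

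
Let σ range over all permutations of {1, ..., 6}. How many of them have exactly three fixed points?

Choose which 3 of the 6 are fixed: C(6,3) = 20.
The other 3 form a derangement: !3 = 2.
Total: 20 × 2 = 40.

40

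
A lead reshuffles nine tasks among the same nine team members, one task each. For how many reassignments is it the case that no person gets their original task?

133496

Use !n = n·!(n-1) + (-1)^n.
!9 = 9·14833 - 1 = 133496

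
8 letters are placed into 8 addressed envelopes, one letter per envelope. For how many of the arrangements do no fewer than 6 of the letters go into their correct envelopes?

# with exactly i fixed is C(8,i)·!(8-i); sum over i=6..8:
  i=6: C(8,6)·!2 = 28·1 = 28
  i=7: C(8,7)·!1 = 8·0 = 0
  i=8: C(8,8)·!0 = 1·1 = 1
Total = 29.

29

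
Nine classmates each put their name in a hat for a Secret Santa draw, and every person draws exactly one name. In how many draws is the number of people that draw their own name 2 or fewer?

333737

Sum C(9,i)·!(9-i) for i = 0..2:
  i=0: C(9,0)·!9 = 1·133496 = 133496
  i=1: C(9,1)·!8 = 9·14833 = 133497
  i=2: C(9,2)·!7 = 36·1854 = 66744
Total = 333737.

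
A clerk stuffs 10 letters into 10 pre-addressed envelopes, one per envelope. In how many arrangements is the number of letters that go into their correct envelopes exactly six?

1890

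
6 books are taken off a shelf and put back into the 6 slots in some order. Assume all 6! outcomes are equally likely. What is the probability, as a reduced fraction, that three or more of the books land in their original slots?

7/90

Favorable outcomes: Σ_{i≥3} C(6,i)·!(6-i) = 20·2 + 15·1 + 6·0 + 1·1 = 56.
Total outcomes: 6! = 720.
Probability = 56/720 = 7/90.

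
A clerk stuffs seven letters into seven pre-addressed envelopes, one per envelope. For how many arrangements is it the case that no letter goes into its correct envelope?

1854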